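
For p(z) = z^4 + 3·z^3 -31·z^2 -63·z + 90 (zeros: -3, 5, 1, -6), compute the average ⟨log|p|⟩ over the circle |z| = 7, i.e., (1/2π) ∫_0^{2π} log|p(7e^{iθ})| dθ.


Zeros: -6, -3, 1, 5; r = 7.
Inside |z| < r: -6, -3, 1, 5. Outside (|z| ≥ r): ∅.
p(0) = 90, so log|p(0)| = log(90) = 4.4998.
Apply Jensen: I(r) = log|p(0)| + Σ_k log(r/|z_k|), summed over zeros inside |z| < r.
  log(r/|z_k|) for z_k = -3: log(7/3) = 0.8473
  log(r/|z_k|) for z_k = 5: log(7/5) = 0.3365
  log(r/|z_k|) for z_k = 1: log(7/1) = 1.9459
  log(r/|z_k|) for z_k = -6: log(7/6) = 0.1542
Sum over inside zeros: 3.2838.
I(r) = log|p(0)| + (inside sum) = 4.4998 + 3.2838 = 7.7836.
Closed form (all zeros inside, monic): I(r) = n·log(r) = 4·log(7) = 7.7836. ✓

I(r) ≈ 7.7836.


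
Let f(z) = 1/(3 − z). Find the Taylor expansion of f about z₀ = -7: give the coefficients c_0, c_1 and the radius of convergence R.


Let w = z − z₀, so z = z₀ + w.
Then 3 − z = 3 − (z₀ + w) = (3 − z₀) − w = 10 − w.
f(z) = 1/(10 − w) = (1/(10)) · 1/(1 − w/(10)) = Σ_{n≥0} w^n / (10)^(n+1).
So c_n = 1/(10)^(n+1):
  c_0 = 1/(10)^1 = 1/10.
  c_1 = 1/(10)^2 = 1/100.
The series is valid for |w/d| < 1, i.e. |z − z₀| < |d|.
Radius of convergence: R = |3 − z₀| = |10| = 10 (distance from z₀ to the singularity z = 3).

c_0 = 1/10, c_1 = 1/100; R = 10.


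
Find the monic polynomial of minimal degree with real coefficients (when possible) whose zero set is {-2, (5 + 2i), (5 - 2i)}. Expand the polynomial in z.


The polynomial is p(z) = ∏_{α ∈ S} (z − α), where S = {-2, (5 + 2i), (5 - 2i)}.
Expanding the product yields: p(z) = z^3 -8·z^2 + 9·z + 58.
Note conjugate pairs combine to real quadratics: (z − (5+2i))(z − (5−2i)) = z² − 10z + 29.
The resulting polynomial has degree 3 and real coefficients as required.

p(z) = z^3 -8·z^2 + 9·z + 58.


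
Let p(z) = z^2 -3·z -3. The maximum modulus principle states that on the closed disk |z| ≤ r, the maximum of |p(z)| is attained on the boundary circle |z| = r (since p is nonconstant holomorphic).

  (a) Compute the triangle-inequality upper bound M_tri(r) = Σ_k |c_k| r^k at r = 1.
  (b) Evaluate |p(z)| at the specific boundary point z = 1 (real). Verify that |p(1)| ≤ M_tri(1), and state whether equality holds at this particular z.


Coefficients: c_0 = -3, c_1 = -3, c_2 = 1. Radius r = 1.
Part (a). Triangle bound: M_tri(r) = Σ_k |c_k| r^k
  = |-3|·1^0 + |-3|·1^1 + |1|·1^2
  = 3 + 3 + 1 = 7.
This bounds M(r) := max_{|z|=r} |p(z)| from above; equality holds iff all terms c_k z^k can be made to align in phase at a single z on |z|=r.
Part (b). At z = 1 (real, on the circle |z| = r):
  p(1) = (-3)·1^0 + (-3)·1^1 + (1)·1^2 = -5.
  |p(1)| = 5.
Check: |p(1)| = 5 ≤ 7 = M_tri(1). ✓ Equality does not hold at z = 1 (the coefficients have mixed signs, so the terms do not all align in phase there).

M_tri(1) = 7; |p(1)| = 5; equality at z=1: no.


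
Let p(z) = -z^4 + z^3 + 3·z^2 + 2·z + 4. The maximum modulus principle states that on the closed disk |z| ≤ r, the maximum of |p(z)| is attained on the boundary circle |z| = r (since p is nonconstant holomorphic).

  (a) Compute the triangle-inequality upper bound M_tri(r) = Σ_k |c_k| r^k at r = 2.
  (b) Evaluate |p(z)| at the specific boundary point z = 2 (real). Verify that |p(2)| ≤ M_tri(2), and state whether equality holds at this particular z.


Coefficients: c_0 = 4, c_1 = 2, c_2 = 3, c_3 = 1, c_4 = -1. Radius r = 2.
Part (a). Triangle bound: M_tri(r) = Σ_k |c_k| r^k
  = |4|·2^0 + |2|·2^1 + |3|·2^2 + |1|·2^3 + |-1|·2^4
  = 4 + 4 + 12 + 8 + 16 = 44.
This bounds M(r) := max_{|z|=r} |p(z)| from above; equality holds iff all terms c_k z^k can be made to align in phase at a single z on |z|=r.
Part (b). At z = 2 (real, on the circle |z| = r):
  p(2) = (4)·2^0 + (2)·2^1 + (3)·2^2 + (1)·2^3 + (-1)·2^4 = 12.
  |p(2)| = 12.
Check: |p(2)| = 12 ≤ 44 = M_tri(2). ✓ Equality does not hold at z = 2 (the coefficients have mixed signs, so the terms do not all align in phase there).

M_tri(2) = 44; |p(2)| = 12; equality at z=2: no.


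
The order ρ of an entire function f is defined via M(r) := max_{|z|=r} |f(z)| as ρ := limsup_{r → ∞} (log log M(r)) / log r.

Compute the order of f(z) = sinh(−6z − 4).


sinh(w) is a linear combination of e^{iw} and e^{−iw} (or e^w, e^{−w} in the hyperbolic case), so |sinh(w)| ≤ e^{|w|}. With w = −6z − 4, |w| ≤ 6|z| + 4 = 6r + 4 on |z| = r, giving M(r) ≤ e^{6r + 4}, so ρ ≤ 1. On a suitable ray (z = it for sin/cos; z = t for sinh/cosh, t real → ∞), |sinh(−6z − 4)| grows like e^{6|t|}/2, so ρ ≥ 1. Hence ρ = 1.
Therefore ρ = 1.

Order ρ = 1.


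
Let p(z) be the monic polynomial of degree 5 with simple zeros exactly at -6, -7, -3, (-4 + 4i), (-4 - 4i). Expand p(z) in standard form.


The polynomial is p(z) = ∏_{α ∈ S} (z − α), where S = {-6, -7, -3, (-4 + 4i), (-4 - 4i)}.
Expanding the product yields: p(z) = z^5 + 24·z^4 + 241·z^3 + 1286·z^2 + 3600·z + 4032.
Note conjugate pairs combine to real quadratics: (z − (-4+4i))(z − (-4−4i)) = z² + 8z + 32.
The resulting polynomial has degree 5 and real coefficients as required.

p(z) = z^5 + 24·z^4 + 241·z^3 + 1286·z^2 + 3600·z + 4032.


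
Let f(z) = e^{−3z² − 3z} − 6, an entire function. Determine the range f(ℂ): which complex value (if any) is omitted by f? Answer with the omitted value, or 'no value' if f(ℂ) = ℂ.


Little Picard bounds the complement of f(ℂ) to at most one point.
The exponent g(z) = −3z² − 3z is a nonconstant polynomial, hence surjective onto ℂ. So e^{g(z)} takes every value in {e^w : w ∈ ℂ} = ℂ ∖ {0}. Adding -6 shifts the range to ℂ ∖ {-6}. f omits exactly -6.

Omitted value: -6.


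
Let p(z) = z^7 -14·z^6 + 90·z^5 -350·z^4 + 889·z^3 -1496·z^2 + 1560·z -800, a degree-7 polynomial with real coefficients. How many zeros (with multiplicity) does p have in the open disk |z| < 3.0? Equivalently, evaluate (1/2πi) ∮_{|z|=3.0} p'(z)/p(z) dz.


The zeros of p are: (1 + 2i), (1 - 2i), (2 + 2i), (2 - 2i), (2 + 1i), (2 - 1i), 4.
Their magnitudes are: 2.236, 2.236, 2.828, 2.828, 2.236, 2.236, 4.
Zeros with |z| < R = 3.0: (1 + 2i), (1 - 2i), (2 + 2i), (2 - 2i), (2 + 1i), (2 - 1i).
Count = 6.
By the argument principle, (1/2πi) ∮_{|z|=R} p'(z)/p(z) dz equals exactly this count.

Number of zeros inside |z| < 3.0: 6.


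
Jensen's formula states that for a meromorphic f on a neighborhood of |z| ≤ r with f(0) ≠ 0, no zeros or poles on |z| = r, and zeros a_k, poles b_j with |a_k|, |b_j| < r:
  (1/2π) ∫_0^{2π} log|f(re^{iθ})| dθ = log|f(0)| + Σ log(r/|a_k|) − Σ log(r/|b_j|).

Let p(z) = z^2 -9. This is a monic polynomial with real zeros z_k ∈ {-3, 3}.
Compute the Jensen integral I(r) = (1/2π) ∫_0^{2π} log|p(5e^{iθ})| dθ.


Zeros: -3, 3; r = 5.
Inside |z| < r: -3, 3. Outside (|z| ≥ r): ∅.
p(0) = -9, so log|p(0)| = log(9) = 2.1972.
Apply Jensen: I(r) = log|p(0)| + Σ_k log(r/|z_k|), summed over zeros inside |z| < r.
  log(r/|z_k|) for z_k = -3: log(5/3) = 0.5108
  log(r/|z_k|) for z_k = 3: log(5/3) = 0.5108
Sum over inside zeros: 1.0217.
I(r) = log|p(0)| + (inside sum) = 2.1972 + 1.0217 = 3.2189.
Closed form (all zeros inside, monic): I(r) = n·log(r) = 2·log(5) = 3.2189. ✓

I(r) ≈ 3.2189.


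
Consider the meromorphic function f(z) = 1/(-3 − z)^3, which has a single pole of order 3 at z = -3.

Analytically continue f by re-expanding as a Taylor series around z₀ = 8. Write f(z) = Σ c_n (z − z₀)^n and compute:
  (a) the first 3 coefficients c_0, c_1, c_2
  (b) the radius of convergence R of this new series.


Let w = z − z₀, so z = z₀ + w.
Then -3 − z = -3 − (z₀ + w) = (-3 − z₀) − w = -11 − w.
f(z) = 1/(-11 − w)^3 = (1/(-11)^3) · (1 − w/(-11))^{−3}.
By the binomial series (1−u)^{−3} = Σ_{n≥0} C(n+2, 2) u^n for |u|<1, with u = w/(-11):
  c_n = C(n+2, 2) / (-11)^(n+3).
  c_0 = 1/(-11)^3 = -1/1331.
  c_1 = 3/(-11)^4 = 3/14641.
  c_2 = 6/(-11)^5 = -6/161051.
The series is valid for |w/d| < 1, i.e. |z − z₀| < |d|.
Radius of convergence: R = |-3 − z₀| = |-11| = 11 (distance from z₀ to the singularity z = -3).

c_0 = -1/1331, c_1 = 3/14641, c_2 = -6/161051; R = 11.


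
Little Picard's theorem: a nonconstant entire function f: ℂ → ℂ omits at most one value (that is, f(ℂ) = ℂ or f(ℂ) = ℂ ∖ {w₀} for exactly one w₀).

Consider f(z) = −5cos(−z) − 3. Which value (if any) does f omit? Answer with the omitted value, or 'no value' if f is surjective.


Little Picard bounds the complement of f(ℂ) to at most one point.
cos is entire and surjective onto ℂ: for every w ∈ ℂ, cos(ζ) = w has a solution ζ ∈ ℂ (e.g., via the complex inverse arccos). With ζ = −z this gives z = ζ/(-1). Then -5·cos(−z) takes every value in -5·ℂ = ℂ, and adding -3 is a bijection of ℂ. So f is surjective and omits no value. (Note: only on the real line is cos bounded by [−1, 1].)

Omitted value: no value.


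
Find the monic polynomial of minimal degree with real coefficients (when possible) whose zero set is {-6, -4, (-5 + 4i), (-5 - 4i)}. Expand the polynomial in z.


The polynomial is p(z) = ∏_{α ∈ S} (z − α), where S = {-6, -4, (-5 + 4i), (-5 - 4i)}.
Expanding the product yields: p(z) = z^4 + 20·z^3 + 165·z^2 + 650·z + 984.
Note conjugate pairs combine to real quadratics: (z − (-5+4i))(z − (-5−4i)) = z² + 10z + 41.
The resulting polynomial has degree 4 and real coefficients as required.

p(z) = z^4 + 20·z^3 + 165·z^2 + 650·z + 984.


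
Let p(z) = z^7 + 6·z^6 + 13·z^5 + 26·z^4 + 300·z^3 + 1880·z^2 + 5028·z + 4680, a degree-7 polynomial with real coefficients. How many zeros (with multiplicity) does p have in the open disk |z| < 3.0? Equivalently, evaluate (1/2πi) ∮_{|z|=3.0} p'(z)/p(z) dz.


The zeros of p are: -2, (3 + 3i), (3 - 3i), (-2 + 3i), (-2 - 3i), (-3 + 1i), (-3 - 1i).
Their magnitudes are: 2, 4.243, 4.243, 3.606, 3.606, 3.162, 3.162.
Zeros with |z| < R = 3.0: -2.
Count = 1.
By the argument principle, (1/2πi) ∮_{|z|=R} p'(z)/p(z) dz equals exactly this count.

Number of zeros inside |z| < 3.0: 1.


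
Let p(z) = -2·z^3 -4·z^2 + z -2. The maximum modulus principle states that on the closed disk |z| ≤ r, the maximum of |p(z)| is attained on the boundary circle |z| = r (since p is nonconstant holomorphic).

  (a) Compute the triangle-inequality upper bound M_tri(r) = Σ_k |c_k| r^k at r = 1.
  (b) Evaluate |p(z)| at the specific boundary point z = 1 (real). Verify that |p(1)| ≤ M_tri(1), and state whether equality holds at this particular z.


Coefficients: c_0 = -2, c_1 = 1, c_2 = -4, c_3 = -2. Radius r = 1.
Part (a). Triangle bound: M_tri(r) = Σ_k |c_k| r^k
  = |-2|·1^0 + |1|·1^1 + |-4|·1^2 + |-2|·1^3
  = 2 + 1 + 4 + 2 = 9.
This bounds M(r) := max_{|z|=r} |p(z)| from above; equality holds iff all terms c_k z^k can be made to align in phase at a single z on |z|=r.
Part (b). At z = 1 (real, on the circle |z| = r):
  p(1) = (-2)·1^0 + (1)·1^1 + (-4)·1^2 + (-2)·1^3 = -7.
  |p(1)| = 7.
Check: |p(1)| = 7 ≤ 9 = M_tri(1). ✓ Equality does not hold at z = 1 (the coefficients have mixed signs, so the terms do not all align in phase there).

M_tri(1) = 9; |p(1)| = 7; equality at z=1: no.


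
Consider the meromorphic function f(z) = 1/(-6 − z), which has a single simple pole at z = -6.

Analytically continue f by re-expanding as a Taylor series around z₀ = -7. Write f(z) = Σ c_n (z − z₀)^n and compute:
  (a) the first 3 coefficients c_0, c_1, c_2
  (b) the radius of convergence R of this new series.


Let w = z − z₀, so z = z₀ + w.
Then -6 − z = -6 − (z₀ + w) = (-6 − z₀) − w = 1 − w.
f(z) = 1/(1 − w) = (1/(1)) · 1/(1 − w/(1)) = Σ_{n≥0} w^n / (1)^(n+1).
So c_n = 1/(1)^(n+1):
  c_0 = 1/(1)^1 = 1.
  c_1 = 1/(1)^2 = 1.
  c_2 = 1/(1)^3 = 1.
The series is valid for |w/d| < 1, i.e. |z − z₀| < |d|.
Radius of convergence: R = |-6 − z₀| = |1| = 1 (distance from z₀ to the singularity z = -6).

c_0 = 1, c_1 = 1, c_2 = 1; R = 1.


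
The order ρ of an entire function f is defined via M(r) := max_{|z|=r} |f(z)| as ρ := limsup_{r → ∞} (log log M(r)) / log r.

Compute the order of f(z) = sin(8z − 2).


sin(w) is a linear combination of e^{iw} and e^{−iw} (or e^w, e^{−w} in the hyperbolic case), so |sin(w)| ≤ e^{|w|}. With w = 8z − 2, |w| ≤ 8|z| + 2 = 8r + 2 on |z| = r, giving M(r) ≤ e^{8r + 2}, so ρ ≤ 1. On a suitable ray (z = it for sin/cos; z = t for sinh/cosh, t real → ∞), |sin(8z − 2)| grows like e^{8|t|}/2, so ρ ≥ 1. Hence ρ = 1.
Therefore ρ = 1.

Order ρ = 1.


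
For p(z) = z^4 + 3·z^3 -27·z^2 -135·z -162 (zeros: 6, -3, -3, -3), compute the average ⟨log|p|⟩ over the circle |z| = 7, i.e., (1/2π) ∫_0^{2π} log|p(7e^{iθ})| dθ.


Zeros: -3, -3, -3, 6; r = 7.
Inside |z| < r: -3, -3, -3, 6. Outside (|z| ≥ r): ∅.
p(0) = -162, so log|p(0)| = log(162) = 5.0876.
Apply Jensen: I(r) = log|p(0)| + Σ_k log(r/|z_k|), summed over zeros inside |z| < r.
  log(r/|z_k|) for z_k = 6: log(7/6) = 0.1542
  log(r/|z_k|) for z_k = -3: log(7/3) = 0.8473
  log(r/|z_k|) for z_k = -3: log(7/3) = 0.8473
  log(r/|z_k|) for z_k = -3: log(7/3) = 0.8473
Sum over inside zeros: 2.6960.
I(r) = log|p(0)| + (inside sum) = 5.0876 + 2.6960 = 7.7836.
Closed form (all zeros inside, monic): I(r) = n·log(r) = 4·log(7) = 7.7836. ✓

I(r) ≈ 7.7836.


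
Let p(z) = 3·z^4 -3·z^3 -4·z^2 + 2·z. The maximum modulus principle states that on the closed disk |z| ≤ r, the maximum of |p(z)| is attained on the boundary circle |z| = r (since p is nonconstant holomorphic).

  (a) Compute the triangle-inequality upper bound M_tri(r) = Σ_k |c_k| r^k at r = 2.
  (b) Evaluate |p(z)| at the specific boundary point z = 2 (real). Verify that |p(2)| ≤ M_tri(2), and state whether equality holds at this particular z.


Coefficients: c_0 = 0, c_1 = 2, c_2 = -4, c_3 = -3, c_4 = 3. Radius r = 2.
Part (a). Triangle bound: M_tri(r) = Σ_k |c_k| r^k
  = |0|·2^0 + |2|·2^1 + |-4|·2^2 + |-3|·2^3 + |3|·2^4
  = 0 + 4 + 16 + 24 + 48 = 92.
This bounds M(r) := max_{|z|=r} |p(z)| from above; equality holds iff all terms c_k z^k can be made to align in phase at a single z on |z|=r.
Part (b). At z = 2 (real, on the circle |z| = r):
  p(2) = (0)·2^0 + (2)·2^1 + (-4)·2^2 + (-3)·2^3 + (3)·2^4 = 12.
  |p(2)| = 12.
Check: |p(2)| = 12 ≤ 92 = M_tri(2). ✓ Equality does not hold at z = 2 (the coefficients have mixed signs, so the terms do not all align in phase there).

M_tri(2) = 92; |p(2)| = 12; equality at z=2: no.


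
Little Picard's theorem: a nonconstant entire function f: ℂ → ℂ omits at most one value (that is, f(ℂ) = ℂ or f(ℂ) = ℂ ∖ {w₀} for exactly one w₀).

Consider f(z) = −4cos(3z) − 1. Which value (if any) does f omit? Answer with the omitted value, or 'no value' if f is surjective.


Little Picard bounds the complement of f(ℂ) to at most one point.
cos is entire and surjective onto ℂ: for every w ∈ ℂ, cos(ζ) = w has a solution ζ ∈ ℂ (e.g., via the complex inverse arccos). With ζ = 3z this gives z = ζ/(3). Then -4·cos(3z) takes every value in -4·ℂ = ℂ, and adding -1 is a bijection of ℂ. So f is surjective and omits no value. (Note: only on the real line is cos bounded by [−1, 1].)

Omitted value: no value.


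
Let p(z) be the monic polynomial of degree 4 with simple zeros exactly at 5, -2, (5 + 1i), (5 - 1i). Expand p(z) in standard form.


The polynomial is p(z) = ∏_{α ∈ S} (z − α), where S = {5, -2, (5 + 1i), (5 - 1i)}.
Expanding the product yields: p(z) = z^4 -13·z^3 + 46·z^2 + 22·z -260.
Note conjugate pairs combine to real quadratics: (z − (5+1i))(z − (5−1i)) = z² − 10z + 26.
The resulting polynomial has degree 4 and real coefficients as required.

p(z) = z^4 -13·z^3 + 46·z^2 + 22·z -260.


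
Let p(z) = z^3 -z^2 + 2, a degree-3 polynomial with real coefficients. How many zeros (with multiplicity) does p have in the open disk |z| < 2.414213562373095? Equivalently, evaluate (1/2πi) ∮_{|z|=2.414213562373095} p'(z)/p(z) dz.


The zeros of p are: -1, (1 + 1i), (1 - 1i).
Their magnitudes are: 1, 1.414, 1.414.
Zeros with |z| < R = 2.414213562373095: -1, (1 + 1i), (1 - 1i).
Count = 3.
By the argument principle, (1/2πi) ∮_{|z|=R} p'(z)/p(z) dz equals exactly this count.

Number of zeros inside |z| < 2.414213562373095: 3.


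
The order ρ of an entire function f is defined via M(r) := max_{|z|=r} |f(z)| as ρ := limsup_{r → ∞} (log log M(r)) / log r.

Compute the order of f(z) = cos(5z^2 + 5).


Write cos(w) = (e^{iw} ± e^{−iw})/(2 or 2i), so |cos(w)| ≤ e^{|w|}. With w = 5z^2 + 5, |w| ≤ 5r^2 + 5 on |z|=r, giving M(r) ≤ e^{5r^2 + 5} and ρ ≤ 2. For the lower bound, choose z on |z|=r with 5z^2 purely imaginary of modulus 5r^2; then |cos(5z^2 + 5)| grows like e^{5r^2}/2, so ρ ≥ 2. Hence ρ = 2.
Therefore ρ = 2.

Order ρ = 2.


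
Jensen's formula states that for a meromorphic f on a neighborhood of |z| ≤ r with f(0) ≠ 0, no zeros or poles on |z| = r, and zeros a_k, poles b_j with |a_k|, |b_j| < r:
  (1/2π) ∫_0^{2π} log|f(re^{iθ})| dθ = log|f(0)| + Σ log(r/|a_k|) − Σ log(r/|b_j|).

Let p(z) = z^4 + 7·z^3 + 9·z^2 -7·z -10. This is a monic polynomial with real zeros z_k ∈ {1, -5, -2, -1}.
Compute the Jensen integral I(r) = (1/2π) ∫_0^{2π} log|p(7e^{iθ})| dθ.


Zeros: -5, -2, -1, 1; r = 7.
Inside |z| < r: -5, -2, -1, 1. Outside (|z| ≥ r): ∅.
p(0) = -10, so log|p(0)| = log(10) = 2.3026.
Apply Jensen: I(r) = log|p(0)| + Σ_k log(r/|z_k|), summed over zeros inside |z| < r.
  log(r/|z_k|) for z_k = 1: log(7/1) = 1.9459
  log(r/|z_k|) for z_k = -5: log(7/5) = 0.3365
  log(r/|z_k|) for z_k = -2: log(7/2) = 1.2528
  log(r/|z_k|) for z_k = -1: log(7/1) = 1.9459
Sum over inside zeros: 5.4811.
I(r) = log|p(0)| + (inside sum) = 2.3026 + 5.4811 = 7.7836.
Closed form (all zeros inside, monic): I(r) = n·log(r) = 4·log(7) = 7.7836. ✓

I(r) ≈ 7.7836.


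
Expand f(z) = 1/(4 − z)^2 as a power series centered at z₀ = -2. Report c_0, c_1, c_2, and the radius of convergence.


Let w = z − z₀, so z = z₀ + w.
Then 4 − z = 4 − (z₀ + w) = (4 − z₀) − w = 6 − w.
f(z) = 1/(6 − w)^2 = (1/(6)^2) · (1 − w/(6))^{−2}.
By the binomial series (1−u)^{−2} = Σ_{n≥0} C(n+1, 1) u^n for |u|<1, with u = w/(6):
  c_n = C(n+1, 1) / (6)^(n+2).
  c_0 = 1/(6)^2 = 1/36.
  c_1 = 2/(6)^3 = 1/108.
  c_2 = 3/(6)^4 = 1/432.
The series is valid for |w/d| < 1, i.e. |z − z₀| < |d|.
Radius of convergence: R = |4 − z₀| = |6| = 6 (distance from z₀ to the singularity z = 4).

c_0 = 1/36, c_1 = 1/108, c_2 = 1/432; R = 6.


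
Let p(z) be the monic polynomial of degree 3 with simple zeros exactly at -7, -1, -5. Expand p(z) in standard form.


The polynomial is p(z) = ∏_{α ∈ S} (z − α), where S = {-7, -1, -5}.
Expanding the product yields: p(z) = z^3 + 13·z^2 + 47·z + 35.
The resulting polynomial has degree 3 and real coefficients as required.

p(z) = z^3 + 13·z^2 + 47·z + 35.


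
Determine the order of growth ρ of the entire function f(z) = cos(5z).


cos(w) is a linear combination of e^{iw} and e^{−iw} (or e^w, e^{−w} in the hyperbolic case), so |cos(w)| ≤ e^{|w|}. With w = 5z, |w| ≤ 5|z| + 0 = 5r + 0 on |z| = r, giving M(r) ≤ e^{5r + 0}, so ρ ≤ 1. On a suitable ray (z = it for sin/cos; z = t for sinh/cosh, t real → ∞), |cos(5z)| grows like e^{5|t|}/2, so ρ ≥ 1. Hence ρ = 1.
Therefore ρ = 1.

Order ρ = 1.


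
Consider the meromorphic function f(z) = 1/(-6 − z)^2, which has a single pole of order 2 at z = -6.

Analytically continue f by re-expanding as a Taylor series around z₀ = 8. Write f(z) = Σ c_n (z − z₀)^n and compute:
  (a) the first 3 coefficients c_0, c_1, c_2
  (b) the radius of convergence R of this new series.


Let w = z − z₀, so z = z₀ + w.
Then -6 − z = -6 − (z₀ + w) = (-6 − z₀) − w = -14 − w.
f(z) = 1/(-14 − w)^2 = (1/(-14)^2) · (1 − w/(-14))^{−2}.
By the binomial series (1−u)^{−2} = Σ_{n≥0} C(n+1, 1) u^n for |u|<1, with u = w/(-14):
  c_n = C(n+1, 1) / (-14)^(n+2).
  c_0 = 1/(-14)^2 = 1/196.
  c_1 = 2/(-14)^3 = -1/1372.
  c_2 = 3/(-14)^4 = 3/38416.
The series is valid for |w/d| < 1, i.e. |z − z₀| < |d|.
Radius of convergence: R = |-6 − z₀| = |-14| = 14 (distance from z₀ to the singularity z = -6).

c_0 = 1/196, c_1 = -1/1372, c_2 = 3/38416; R = 14.


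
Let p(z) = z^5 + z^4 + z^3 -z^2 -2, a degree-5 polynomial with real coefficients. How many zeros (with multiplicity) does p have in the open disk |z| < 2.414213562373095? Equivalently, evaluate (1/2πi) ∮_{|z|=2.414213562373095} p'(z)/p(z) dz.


The zeros of p are: 1, (0 + 1i), (0 - 1i), (-1 + 1i), (-1 - 1i).
Their magnitudes are: 1, 1, 1, 1.414, 1.414.
Zeros with |z| < R = 2.414213562373095: 1, (0 + 1i), (0 - 1i), (-1 + 1i), (-1 - 1i).
Count = 5.
By the argument principle, (1/2πi) ∮_{|z|=R} p'(z)/p(z) dz equals exactly this count.

Number of zeros inside |z| < 2.414213562373095: 5.


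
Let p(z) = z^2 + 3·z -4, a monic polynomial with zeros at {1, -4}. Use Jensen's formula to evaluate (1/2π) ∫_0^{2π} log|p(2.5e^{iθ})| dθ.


Zeros: -4, 1; r = 2.5.
Inside |z| < r: 1. Outside (|z| ≥ r): -4.
p(0) = -4, so log|p(0)| = log(4) = 1.3863.
Apply Jensen: I(r) = log|p(0)| + Σ_k log(r/|z_k|), summed over zeros inside |z| < r.
  log(r/|z_k|) for z_k = 1: log(2.5/1) = 0.9163
  Outside zeros (-4) contribute nothing to the Jensen sum.
Sum over inside zeros: 0.9163.
I(r) = log|p(0)| + (inside sum) = 1.3863 + 0.9163 = 2.3026.
Note: since some zeros are outside |z| ≤ r, the simplified n·log(r) form does NOT apply — only the inside zeros contribute.

I(r) ≈ 2.3026.


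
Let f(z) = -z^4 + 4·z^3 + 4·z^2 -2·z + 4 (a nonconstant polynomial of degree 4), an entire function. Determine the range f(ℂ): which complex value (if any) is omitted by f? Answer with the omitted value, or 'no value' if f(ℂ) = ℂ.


Little Picard bounds the complement of f(ℂ) to at most one point.
For every w ∈ ℂ, the equation p(z) − w = 0 is a nonconstant polynomial in z and hence has at least one root by the fundamental theorem of algebra. So p is surjective onto ℂ, omitting no value.

Omitted value: no value.


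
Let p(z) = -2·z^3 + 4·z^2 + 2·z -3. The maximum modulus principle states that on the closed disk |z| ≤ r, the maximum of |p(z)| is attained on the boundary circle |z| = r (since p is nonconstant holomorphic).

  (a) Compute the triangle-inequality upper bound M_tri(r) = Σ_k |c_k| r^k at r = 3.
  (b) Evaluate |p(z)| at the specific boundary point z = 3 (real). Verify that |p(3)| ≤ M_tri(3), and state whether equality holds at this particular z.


Coefficients: c_0 = -3, c_1 = 2, c_2 = 4, c_3 = -2. Radius r = 3.
Part (a). Triangle bound: M_tri(r) = Σ_k |c_k| r^k
  = |-3|·3^0 + |2|·3^1 + |4|·3^2 + |-2|·3^3
  = 3 + 6 + 36 + 54 = 99.
This bounds M(r) := max_{|z|=r} |p(z)| from above; equality holds iff all terms c_k z^k can be made to align in phase at a single z on |z|=r.
Part (b). At z = 3 (real, on the circle |z| = r):
  p(3) = (-3)·3^0 + (2)·3^1 + (4)·3^2 + (-2)·3^3 = -15.
  |p(3)| = 15.
Check: |p(3)| = 15 ≤ 99 = M_tri(3). ✓ Equality does not hold at z = 3 (the coefficients have mixed signs, so the terms do not all align in phase there).

M_tri(3) = 99; |p(3)| = 15; equality at z=3: no.


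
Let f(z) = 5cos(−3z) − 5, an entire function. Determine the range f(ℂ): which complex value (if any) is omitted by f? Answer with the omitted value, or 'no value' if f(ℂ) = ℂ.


Little Picard bounds the complement of f(ℂ) to at most one point.
cos is entire and surjective onto ℂ: for every w ∈ ℂ, cos(ζ) = w has a solution ζ ∈ ℂ (e.g., via the complex inverse arccos). With ζ = −3z this gives z = ζ/(-3). Then 5·cos(−3z) takes every value in 5·ℂ = ℂ, and adding -5 is a bijection of ℂ. So f is surjective and omits no value. (Note: only on the real line is cos bounded by [−1, 1].)

Omitted value: no value.


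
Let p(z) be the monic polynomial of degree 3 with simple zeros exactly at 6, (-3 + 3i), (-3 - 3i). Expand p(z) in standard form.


The polynomial is p(z) = ∏_{α ∈ S} (z − α), where S = {6, (-3 + 3i), (-3 - 3i)}.
Expanding the product yields: p(z) = z^3 -18·z -108.
Note conjugate pairs combine to real quadratics: (z − (-3+3i))(z − (-3−3i)) = z² + 6z + 18.
The resulting polynomial has degree 3 and real coefficients as required.

p(z) = z^3 -18·z -108.


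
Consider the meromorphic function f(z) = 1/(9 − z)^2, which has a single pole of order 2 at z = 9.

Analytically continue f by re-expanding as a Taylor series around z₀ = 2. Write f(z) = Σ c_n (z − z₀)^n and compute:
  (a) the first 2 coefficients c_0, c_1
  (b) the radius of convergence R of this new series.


Let w = z − z₀, so z = z₀ + w.
Then 9 − z = 9 − (z₀ + w) = (9 − z₀) − w = 7 − w.
f(z) = 1/(7 − w)^2 = (1/(7)^2) · (1 − w/(7))^{−2}.
By the binomial series (1−u)^{−2} = Σ_{n≥0} C(n+1, 1) u^n for |u|<1, with u = w/(7):
  c_n = C(n+1, 1) / (7)^(n+2).
  c_0 = 1/(7)^2 = 1/49.
  c_1 = 2/(7)^3 = 2/343.
The series is valid for |w/d| < 1, i.e. |z − z₀| < |d|.
Radius of convergence: R = |9 − z₀| = |7| = 7 (distance from z₀ to the singularity z = 9).

c_0 = 1/49, c_1 = 2/343; R = 7.


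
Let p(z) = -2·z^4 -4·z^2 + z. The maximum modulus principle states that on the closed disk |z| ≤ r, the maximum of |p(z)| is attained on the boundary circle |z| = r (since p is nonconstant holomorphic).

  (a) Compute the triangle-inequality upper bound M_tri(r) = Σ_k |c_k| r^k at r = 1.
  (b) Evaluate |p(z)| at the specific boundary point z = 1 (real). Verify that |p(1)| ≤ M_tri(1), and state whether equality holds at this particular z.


Coefficients: c_0 = 0, c_1 = 1, c_2 = -4, c_3 = 0, c_4 = -2. Radius r = 1.
Part (a). Triangle bound: M_tri(r) = Σ_k |c_k| r^k
  = |0|·1^0 + |1|·1^1 + |-4|·1^2 + |0|·1^3 + |-2|·1^4
  = 0 + 1 + 4 + 0 + 2 = 7.
This bounds M(r) := max_{|z|=r} |p(z)| from above; equality holds iff all terms c_k z^k can be made to align in phase at a single z on |z|=r.
Part (b). At z = 1 (real, on the circle |z| = r):
  p(1) = (0)·1^0 + (1)·1^1 + (-4)·1^2 + (0)·1^3 + (-2)·1^4 = -5.
  |p(1)| = 5.
Check: |p(1)| = 5 ≤ 7 = M_tri(1). ✓ Equality does not hold at z = 1 (the coefficients have mixed signs, so the terms do not all align in phase there).

M_tri(1) = 7; |p(1)| = 5; equality at z=1: no.


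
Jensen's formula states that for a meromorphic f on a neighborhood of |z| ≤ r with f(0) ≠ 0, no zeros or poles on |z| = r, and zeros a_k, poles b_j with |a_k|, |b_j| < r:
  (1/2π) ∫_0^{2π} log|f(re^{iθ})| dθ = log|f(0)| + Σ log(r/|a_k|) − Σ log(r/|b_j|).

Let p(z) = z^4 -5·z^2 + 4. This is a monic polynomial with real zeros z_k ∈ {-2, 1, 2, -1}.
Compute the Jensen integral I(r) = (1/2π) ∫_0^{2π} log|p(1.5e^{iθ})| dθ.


Zeros: -2, -1, 1, 2; r = 1.5.
Inside |z| < r: -1, 1. Outside (|z| ≥ r): -2, 2.
p(0) = 4, so log|p(0)| = log(4) = 1.3863.
Apply Jensen: I(r) = log|p(0)| + Σ_k log(r/|z_k|), summed over zeros inside |z| < r.
  log(r/|z_k|) for z_k = 1: log(1.5/1) = 0.4055
  log(r/|z_k|) for z_k = -1: log(1.5/1) = 0.4055
  Outside zeros (-2, 2) contribute nothing to the Jensen sum.
Sum over inside zeros: 0.8109.
I(r) = log|p(0)| + (inside sum) = 1.3863 + 0.8109 = 2.1972.
Note: since some zeros are outside |z| ≤ r, the simplified n·log(r) form does NOT apply — only the inside zeros contribute.

I(r) ≈ 2.1972.


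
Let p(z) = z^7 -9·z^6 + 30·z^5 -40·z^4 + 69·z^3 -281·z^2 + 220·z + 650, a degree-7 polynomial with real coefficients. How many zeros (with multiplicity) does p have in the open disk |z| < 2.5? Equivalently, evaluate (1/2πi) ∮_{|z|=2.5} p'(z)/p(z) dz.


The zeros of p are: -1, (-1 + 2i), (-1 - 2i), (3 + 1i), (3 - 1i), (3 + 2i), (3 - 2i).
Their magnitudes are: 1, 2.236, 2.236, 3.162, 3.162, 3.606, 3.606.
Zeros with |z| < R = 2.5: -1, (-1 + 2i), (-1 - 2i).
Count = 3.
By the argument principle, (1/2πi) ∮_{|z|=R} p'(z)/p(z) dz equals exactly this count.

Number of zeros inside |z| < 2.5: 3.


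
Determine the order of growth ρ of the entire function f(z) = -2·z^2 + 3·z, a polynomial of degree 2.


|f(z)| ≤ Σ|c_k|·r^k = O(r^2) as r → ∞. Polynomial growth is O(e^{r^ε}) for every ε > 0 (since r^2/e^{r^ε} → 0), so ρ ≤ ε for all ε > 0, i.e. ρ = 0. Every nonconstant polynomial has order 0.
Therefore ρ = 0.

Order ρ = 0.


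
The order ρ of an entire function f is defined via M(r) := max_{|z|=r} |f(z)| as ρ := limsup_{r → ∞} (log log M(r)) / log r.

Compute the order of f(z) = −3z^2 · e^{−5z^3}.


M(r) = max_{|z|=r} |-3|·|z|^2·|e^{−5z^3}| = 3·r^2 · e^{5r^3} (the factors attain their maxima compatibly on |z|=r). Then log M(r) = log 3 + 2·log r + 5r^3, dominated by the last term, so log log M(r) ~ 3·log r. The polynomial factor -3z^2 contributes only a log r term and does not affect the order. ρ = 3.
Therefore ρ = 3.

Order ρ = 3.


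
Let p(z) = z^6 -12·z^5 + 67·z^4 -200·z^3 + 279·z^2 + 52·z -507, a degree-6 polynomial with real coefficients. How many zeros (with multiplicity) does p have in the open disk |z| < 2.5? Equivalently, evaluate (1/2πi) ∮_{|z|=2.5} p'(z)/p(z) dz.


The zeros of p are: -1, (2 + 3i), (2 - 3i), 3, (3 + 2i), (3 - 2i).
Their magnitudes are: 1, 3.606, 3.606, 3, 3.606, 3.606.
Zeros with |z| < R = 2.5: -1.
Count = 1.
By the argument principle, (1/2πi) ∮_{|z|=R} p'(z)/p(z) dz equals exactly this count.

Number of zeros inside |z| < 2.5: 1.


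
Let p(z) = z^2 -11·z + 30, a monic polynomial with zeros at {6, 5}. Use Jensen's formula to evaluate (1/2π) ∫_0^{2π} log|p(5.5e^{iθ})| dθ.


Zeros: 5, 6; r = 5.5.
Inside |z| < r: 5. Outside (|z| ≥ r): 6.
p(0) = 30, so log|p(0)| = log(30) = 3.4012.
Apply Jensen: I(r) = log|p(0)| + Σ_k log(r/|z_k|), summed over zeros inside |z| < r.
  log(r/|z_k|) for z_k = 5: log(5.5/5) = 0.0953
  Outside zeros (6) contribute nothing to the Jensen sum.
Sum over inside zeros: 0.0953.
I(r) = log|p(0)| + (inside sum) = 3.4012 + 0.0953 = 3.4965.
Note: since some zeros are outside |z| ≤ r, the simplified n·log(r) form does NOT apply — only the inside zeros contribute.

I(r) ≈ 3.4965.


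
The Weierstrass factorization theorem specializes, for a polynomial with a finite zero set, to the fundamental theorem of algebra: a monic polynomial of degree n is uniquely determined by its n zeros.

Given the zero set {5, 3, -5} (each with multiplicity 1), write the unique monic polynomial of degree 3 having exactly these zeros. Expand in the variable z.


The polynomial is p(z) = ∏_{α ∈ S} (z − α), where S = {5, 3, -5}.
Expanding the product yields: p(z) = z^3 -3·z^2 -25·z + 75.
The resulting polynomial has degree 3 and real coefficients as required.

p(z) = z^3 -3·z^2 -25·z + 75.


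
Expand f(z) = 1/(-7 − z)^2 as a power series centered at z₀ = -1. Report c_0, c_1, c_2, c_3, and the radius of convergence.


Let w = z − z₀, so z = z₀ + w.
Then -7 − z = -7 − (z₀ + w) = (-7 − z₀) − w = -6 − w.
f(z) = 1/(-6 − w)^2 = (1/(-6)^2) · (1 − w/(-6))^{−2}.
By the binomial series (1−u)^{−2} = Σ_{n≥0} C(n+1, 1) u^n for |u|<1, with u = w/(-6):
  c_n = C(n+1, 1) / (-6)^(n+2).
  c_0 = 1/(-6)^2 = 1/36.
  c_1 = 2/(-6)^3 = -1/108.
  c_2 = 3/(-6)^4 = 1/432.
  c_3 = 4/(-6)^5 = -1/1944.
The series is valid for |w/d| < 1, i.e. |z − z₀| < |d|.
Radius of convergence: R = |-7 − z₀| = |-6| = 6 (distance from z₀ to the singularity z = -7).

c_0 = 1/36, c_1 = -1/108, c_2 = 1/432, c_3 = -1/1944; R = 6.


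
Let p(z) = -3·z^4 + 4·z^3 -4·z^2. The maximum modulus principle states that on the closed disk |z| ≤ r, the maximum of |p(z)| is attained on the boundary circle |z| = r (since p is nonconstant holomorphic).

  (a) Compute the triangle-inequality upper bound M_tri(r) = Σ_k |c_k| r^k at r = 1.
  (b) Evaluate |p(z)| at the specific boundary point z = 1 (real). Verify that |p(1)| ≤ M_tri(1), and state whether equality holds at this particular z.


Coefficients: c_0 = 0, c_1 = 0, c_2 = -4, c_3 = 4, c_4 = -3. Radius r = 1.
Part (a). Triangle bound: M_tri(r) = Σ_k |c_k| r^k
  = |0|·1^0 + |0|·1^1 + |-4|·1^2 + |4|·1^3 + |-3|·1^4
  = 0 + 0 + 4 + 4 + 3 = 11.
This bounds M(r) := max_{|z|=r} |p(z)| from above; equality holds iff all terms c_k z^k can be made to align in phase at a single z on |z|=r.
Part (b). At z = 1 (real, on the circle |z| = r):
  p(1) = (0)·1^0 + (0)·1^1 + (-4)·1^2 + (4)·1^3 + (-3)·1^4 = -3.
  |p(1)| = 3.
Check: |p(1)| = 3 ≤ 11 = M_tri(1). ✓ Equality does not hold at z = 1 (the coefficients have mixed signs, so the terms do not all align in phase there).

M_tri(1) = 11; |p(1)| = 3; equality at z=1: no.


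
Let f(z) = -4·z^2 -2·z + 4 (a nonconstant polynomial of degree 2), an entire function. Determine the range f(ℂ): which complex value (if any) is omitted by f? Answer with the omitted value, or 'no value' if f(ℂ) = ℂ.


Little Picard bounds the complement of f(ℂ) to at most one point.
For every w ∈ ℂ, the equation p(z) − w = 0 is a nonconstant polynomial in z and hence has at least one root by the fundamental theorem of algebra. So p is surjective onto ℂ, omitting no value.

Omitted value: no value.


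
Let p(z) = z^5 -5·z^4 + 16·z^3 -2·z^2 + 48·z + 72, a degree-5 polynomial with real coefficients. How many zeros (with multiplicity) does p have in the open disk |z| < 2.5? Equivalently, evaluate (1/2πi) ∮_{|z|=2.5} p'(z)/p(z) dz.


The zeros of p are: (3 + 3i), (3 - 3i), (0 + 2i), (0 - 2i), -1.
Their magnitudes are: 4.243, 4.243, 2, 2, 1.
Zeros with |z| < R = 2.5: (0 + 2i), (0 - 2i), -1.
Count = 3.
By the argument principle, (1/2πi) ∮_{|z|=R} p'(z)/p(z) dz equals exactly this count.

Number of zeros inside |z| < 2.5: 3.


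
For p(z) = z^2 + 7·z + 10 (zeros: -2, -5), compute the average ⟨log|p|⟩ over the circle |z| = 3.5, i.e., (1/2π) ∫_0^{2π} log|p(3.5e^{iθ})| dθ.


Zeros: -5, -2; r = 3.5.
Inside |z| < r: -2. Outside (|z| ≥ r): -5.
p(0) = 10, so log|p(0)| = log(10) = 2.3026.
Apply Jensen: I(r) = log|p(0)| + Σ_k log(r/|z_k|), summed over zeros inside |z| < r.
  log(r/|z_k|) for z_k = -2: log(3.5/2) = 0.5596
  Outside zeros (-5) contribute nothing to the Jensen sum.
Sum over inside zeros: 0.5596.
I(r) = log|p(0)| + (inside sum) = 2.3026 + 0.5596 = 2.8622.
Note: since some zeros are outside |z| ≤ r, the simplified n·log(r) form does NOT apply — only the inside zeros contribute.

I(r) ≈ 2.8622.


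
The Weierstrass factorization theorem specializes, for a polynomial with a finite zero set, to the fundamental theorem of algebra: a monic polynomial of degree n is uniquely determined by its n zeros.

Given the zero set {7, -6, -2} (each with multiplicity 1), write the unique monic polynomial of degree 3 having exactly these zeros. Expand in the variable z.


The polynomial is p(z) = ∏_{α ∈ S} (z − α), where S = {7, -6, -2}.
Expanding the product yields: p(z) = z^3 + z^2 -44·z -84.
The resulting polynomial has degree 3 and real coefficients as required.

p(z) = z^3 + z^2 -44·z -84.


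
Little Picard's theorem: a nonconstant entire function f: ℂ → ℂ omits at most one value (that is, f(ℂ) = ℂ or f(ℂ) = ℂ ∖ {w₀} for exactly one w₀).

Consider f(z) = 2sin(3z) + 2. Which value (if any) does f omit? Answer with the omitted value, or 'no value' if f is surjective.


Little Picard bounds the complement of f(ℂ) to at most one point.
sin is entire and surjective onto ℂ: for every w ∈ ℂ, sin(ζ) = w has a solution ζ ∈ ℂ (e.g., via the complex inverse arcsin). With ζ = 3z this gives z = ζ/(3). Then 2·sin(3z) takes every value in 2·ℂ = ℂ, and adding 2 is a bijection of ℂ. So f is surjective and omits no value. (Note: only on the real line is sin bounded by [−1, 1].)

Omitted value: no value.


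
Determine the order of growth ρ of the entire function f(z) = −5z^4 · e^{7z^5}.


M(r) = max_{|z|=r} |-5|·|z|^4·|e^{7z^5}| = 5·r^4 · e^{7r^5} (the factors attain their maxima compatibly on |z|=r). Then log M(r) = log 5 + 4·log r + 7r^5, dominated by the last term, so log log M(r) ~ 5·log r. The polynomial factor -5z^4 contributes only a log r term and does not affect the order. ρ = 5.
Therefore ρ = 5.

Order ρ = 5.


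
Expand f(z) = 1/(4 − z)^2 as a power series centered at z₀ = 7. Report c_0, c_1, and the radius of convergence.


Let w = z − z₀, so z = z₀ + w.
Then 4 − z = 4 − (z₀ + w) = (4 − z₀) − w = -3 − w.
f(z) = 1/(-3 − w)^2 = (1/(-3)^2) · (1 − w/(-3))^{−2}.
By the binomial series (1−u)^{−2} = Σ_{n≥0} C(n+1, 1) u^n for |u|<1, with u = w/(-3):
  c_n = C(n+1, 1) / (-3)^(n+2).
  c_0 = 1/(-3)^2 = 1/9.
  c_1 = 2/(-3)^3 = -2/27.
The series is valid for |w/d| < 1, i.e. |z − z₀| < |d|.
Radius of convergence: R = |4 − z₀| = |-3| = 3 (distance from z₀ to the singularity z = 4).

c_0 = 1/9, c_1 = -2/27; R = 3.


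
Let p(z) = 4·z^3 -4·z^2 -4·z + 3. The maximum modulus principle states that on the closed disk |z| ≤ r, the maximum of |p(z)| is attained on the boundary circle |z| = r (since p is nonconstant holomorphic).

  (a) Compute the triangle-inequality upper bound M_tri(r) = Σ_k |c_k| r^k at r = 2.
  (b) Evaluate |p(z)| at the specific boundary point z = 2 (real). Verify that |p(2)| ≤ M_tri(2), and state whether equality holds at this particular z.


Coefficients: c_0 = 3, c_1 = -4, c_2 = -4, c_3 = 4. Radius r = 2.
Part (a). Triangle bound: M_tri(r) = Σ_k |c_k| r^k
  = |3|·2^0 + |-4|·2^1 + |-4|·2^2 + |4|·2^3
  = 3 + 8 + 16 + 32 = 59.
This bounds M(r) := max_{|z|=r} |p(z)| from above; equality holds iff all terms c_k z^k can be made to align in phase at a single z on |z|=r.
Part (b). At z = 2 (real, on the circle |z| = r):
  p(2) = (3)·2^0 + (-4)·2^1 + (-4)·2^2 + (4)·2^3 = 11.
  |p(2)| = 11.
Check: |p(2)| = 11 ≤ 59 = M_tri(2). ✓ Equality does not hold at z = 2 (the coefficients have mixed signs, so the terms do not all align in phase there).

M_tri(2) = 59; |p(2)| = 11; equality at z=2: no.


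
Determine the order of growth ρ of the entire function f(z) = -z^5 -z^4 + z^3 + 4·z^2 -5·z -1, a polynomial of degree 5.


|f(z)| ≤ Σ|c_k|·r^k = O(r^5) as r → ∞. Polynomial growth is O(e^{r^ε}) for every ε > 0 (since r^5/e^{r^ε} → 0), so ρ ≤ ε for all ε > 0, i.e. ρ = 0. Every nonconstant polynomial has order 0.
Therefore ρ = 0.

Order ρ = 0.


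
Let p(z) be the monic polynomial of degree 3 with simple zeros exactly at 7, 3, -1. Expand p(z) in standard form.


The polynomial is p(z) = ∏_{α ∈ S} (z − α), where S = {7, 3, -1}.
Expanding the product yields: p(z) = z^3 -9·z^2 + 11·z + 21.
The resulting polynomial has degree 3 and real coefficients as required.

p(z) = z^3 -9·z^2 + 11·z + 21.


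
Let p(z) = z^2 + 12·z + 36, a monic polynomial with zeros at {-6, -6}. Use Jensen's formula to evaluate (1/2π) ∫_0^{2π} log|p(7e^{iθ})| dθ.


Zeros: -6, -6; r = 7.
Inside |z| < r: -6, -6. Outside (|z| ≥ r): ∅.
p(0) = 36, so log|p(0)| = log(36) = 3.5835.
Apply Jensen: I(r) = log|p(0)| + Σ_k log(r/|z_k|), summed over zeros inside |z| < r.
  log(r/|z_k|) for z_k = -6: log(7/6) = 0.1542
  log(r/|z_k|) for z_k = -6: log(7/6) = 0.1542
Sum over inside zeros: 0.3083.
I(r) = log|p(0)| + (inside sum) = 3.5835 + 0.3083 = 3.8918.
Closed form (all zeros inside, monic): I(r) = n·log(r) = 2·log(7) = 3.8918. ✓

I(r) ≈ 3.8918.


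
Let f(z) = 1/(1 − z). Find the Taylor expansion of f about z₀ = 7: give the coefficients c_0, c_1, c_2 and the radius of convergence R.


Let w = z − z₀, so z = z₀ + w.
Then 1 − z = 1 − (z₀ + w) = (1 − z₀) − w = -6 − w.
f(z) = 1/(-6 − w) = (1/(-6)) · 1/(1 − w/(-6)) = Σ_{n≥0} w^n / (-6)^(n+1).
So c_n = 1/(-6)^(n+1):
  c_0 = 1/(-6)^1 = -1/6.
  c_1 = 1/(-6)^2 = 1/36.
  c_2 = 1/(-6)^3 = -1/216.
The series is valid for |w/d| < 1, i.e. |z − z₀| < |d|.
Radius of convergence: R = |1 − z₀| = |-6| = 6 (distance from z₀ to the singularity z = 1).

c_0 = -1/6, c_1 = 1/36, c_2 = -1/216; R = 6.
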